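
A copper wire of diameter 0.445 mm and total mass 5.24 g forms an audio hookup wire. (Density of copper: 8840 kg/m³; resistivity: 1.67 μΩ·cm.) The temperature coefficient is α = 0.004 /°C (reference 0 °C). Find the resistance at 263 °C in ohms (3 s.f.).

0.840 Ω

ρ = 1.67 μΩ·cm = 1.67×10^-8 Ω·m
A = π(d/2)² = π(2.2250e-04 m)² = 1.5553e-07 m²
L = m/(density·A) = 0.00524/(8840×1.5553e-07) = 3.811 m
R = ρL/A = (1.67×10^-8)(3.811)/(1.5553e-07) = 0.4092 Ω
R(263 °C) = 0.4092 × (1 + 0.004×263) = 0.840 Ω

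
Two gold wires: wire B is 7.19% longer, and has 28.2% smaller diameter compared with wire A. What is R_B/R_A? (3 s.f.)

2.08

R ∝ L/d², so R_B/R_A = (1 + 7.19/100) × (1 − 28.2/100)⁻²
= 1.072 × 1.94 = 2.08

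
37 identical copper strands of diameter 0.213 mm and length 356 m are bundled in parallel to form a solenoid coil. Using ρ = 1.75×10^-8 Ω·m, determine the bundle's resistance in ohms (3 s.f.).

4.73 Ω

A_strand = π(1.0650e-04 m)² = 3.563e-08 m²
R_strand = ρL/A = (1.75×10^-8)(356)/(3.563e-08) = 174.8 Ω
R_total = R_strand/N = 174.8/37 = 4.73 Ω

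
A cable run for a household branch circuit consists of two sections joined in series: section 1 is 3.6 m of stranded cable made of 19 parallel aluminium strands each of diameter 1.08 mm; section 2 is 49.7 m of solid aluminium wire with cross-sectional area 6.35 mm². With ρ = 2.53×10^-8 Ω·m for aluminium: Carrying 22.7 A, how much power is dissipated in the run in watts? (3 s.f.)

105 W

Section 1: A_strand = π(5.4000e-04)² = 9.161e-07 m²; R₁ = ρL/(N·A_s) = (2.53×10^-8)(3.6)/(19×9.161e-07) = 0.005233 Ω
Section 2: A = 6.35 mm² = 6.350e-06 m²
R₂ = (2.53×10^-8)(49.7)/(6.350e-06) = 0.198 Ω
R = R₁ + R₂ = 0.2033 Ω
P = I²R = (22.7)² × 0.2033 = 105 W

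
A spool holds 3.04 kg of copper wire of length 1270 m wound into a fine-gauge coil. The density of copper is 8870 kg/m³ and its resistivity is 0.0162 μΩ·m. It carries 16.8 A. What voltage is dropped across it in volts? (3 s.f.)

1280 V

ρ = 0.0162 μΩ·m = 1.62×10^-8 Ω·m
A = m/(density·L) = 3.04/(8870×1270) = 2.6986e-07 m²
R = ρL/A = (1.62×10^-8)(1270)/(2.6986e-07) = 76.24 Ω
V = IR = 16.8 × 76.24 = 1280 V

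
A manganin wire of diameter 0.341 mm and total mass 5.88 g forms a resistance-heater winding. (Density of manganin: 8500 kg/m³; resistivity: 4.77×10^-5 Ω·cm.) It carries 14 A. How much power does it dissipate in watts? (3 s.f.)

ρ = 4.77×10^-5 Ω·cm = 4.77×10^-7 Ω·m
A = π(d/2)² = π(1.7050e-04 m)² = 9.1327e-08 m²
L = m/(density·A) = 0.00588/(8500×9.1327e-08) = 7.575 m
R = ρL/A = (4.77×10^-7)(7.575)/(9.1327e-08) = 39.56 Ω
P = I²R = (14)² × 39.56 = 7750 W

7750 W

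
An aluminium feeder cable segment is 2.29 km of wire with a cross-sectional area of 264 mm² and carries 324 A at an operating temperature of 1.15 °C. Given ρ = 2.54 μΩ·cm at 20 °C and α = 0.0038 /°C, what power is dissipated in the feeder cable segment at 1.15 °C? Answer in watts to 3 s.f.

ρ = 2.54 μΩ·cm = 2.54×10^-8 Ω·m
A = 264 mm² = 2.640e-04 m²
R₍20₎ = ρL/A = (2.54×10^-8)(2290)/(2.640e-04) = 0.2203 Ω
R₍1.15₎ = R₍20₎(1 + αΔT) = 0.2203 × (1 + 0.0038×-18.9) = 0.2045 Ω
P = I²R = (324)² × 0.2045 = 21500 W

21500 W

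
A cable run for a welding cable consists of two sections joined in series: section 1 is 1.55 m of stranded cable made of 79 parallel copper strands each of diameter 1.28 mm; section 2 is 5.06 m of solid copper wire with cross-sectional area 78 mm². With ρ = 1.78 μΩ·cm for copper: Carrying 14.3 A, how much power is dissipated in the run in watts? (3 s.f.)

ρ = 1.78 μΩ·cm = 1.78×10^-8 Ω·m
Section 1: A_strand = π(6.4000e-04)² = 1.287e-06 m²; R₁ = ρL/(N·A_s) = (1.78×10^-8)(1.55)/(79×1.287e-06) = 2.714×10^-4 Ω
Section 2: A = 78 mm² = 7.800e-05 m²
R₂ = (1.78×10^-8)(5.06)/(7.800e-05) = 0.001155 Ω
R = R₁ + R₂ = 0.001426 Ω
P = I²R = (14.3)² × 0.001426 = 0.292 W

0.292 W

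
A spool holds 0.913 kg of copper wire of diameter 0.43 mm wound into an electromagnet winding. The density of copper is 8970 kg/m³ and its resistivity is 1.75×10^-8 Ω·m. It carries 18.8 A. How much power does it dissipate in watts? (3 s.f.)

29900 W

A = π(d/2)² = π(2.1500e-04 m)² = 1.4522e-07 m²
L = m/(density·A) = 0.913/(8970×1.4522e-07) = 700.9 m
R = ρL/A = (1.75×10^-8)(700.9)/(1.4522e-07) = 84.46 Ω
P = I²R = (18.8)² × 84.46 = 29900 W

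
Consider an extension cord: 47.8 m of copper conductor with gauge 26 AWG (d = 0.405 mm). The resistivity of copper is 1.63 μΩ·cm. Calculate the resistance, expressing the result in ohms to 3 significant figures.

ρ = 1.63 μΩ·cm = 1.63×10^-8 Ω·m
A = π(0.405/2 mm)² = π(2.0250e-04 m)² = 1.288e-07 m²
R = ρL/A = (1.63×10^-8)(47.8 m)/(1.288e-07 m²) = 6.05 Ω

6.05 Ω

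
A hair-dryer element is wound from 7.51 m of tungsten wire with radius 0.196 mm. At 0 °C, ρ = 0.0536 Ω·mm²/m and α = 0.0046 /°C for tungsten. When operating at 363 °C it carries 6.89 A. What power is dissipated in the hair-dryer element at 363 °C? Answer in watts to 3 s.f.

ρ = 0.0536 Ω·mm²/m = 5.36×10^-8 Ω·m
A = πr² = π(1.9600e-04 m)² = 1.207e-07 m²
R₍0₎ = ρL/A = (5.36×10^-8)(7.51)/(1.207e-07) = 3.335 Ω
R₍363₎ = R₍0₎(1 + αΔT) = 3.335 × (1 + 0.0046×363) = 8.905 Ω
P = I²R = (6.89)² × 8.905 = 423 W

423 W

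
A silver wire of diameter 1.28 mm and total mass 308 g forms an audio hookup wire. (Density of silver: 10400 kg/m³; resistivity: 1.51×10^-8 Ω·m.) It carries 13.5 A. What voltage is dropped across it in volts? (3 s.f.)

A = π(d/2)² = π(6.4000e-04 m)² = 1.2868e-06 m²
L = m/(density·A) = 0.308/(10400×1.2868e-06) = 23.01 m
R = ρL/A = (1.51×10^-8)(23.01)/(1.2868e-06) = 0.2701 Ω
V = IR = 13.5 × 0.2701 = 3.65 V

3.65 V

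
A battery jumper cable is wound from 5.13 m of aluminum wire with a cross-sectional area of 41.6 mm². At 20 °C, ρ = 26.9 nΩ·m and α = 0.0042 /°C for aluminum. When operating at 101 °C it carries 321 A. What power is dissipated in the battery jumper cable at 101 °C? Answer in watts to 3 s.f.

ρ = 26.9 nΩ·m = 2.69×10^-8 Ω·m
A = 41.6 mm² = 4.160e-05 m²
R₍20₎ = ρL/A = (2.69×10^-8)(5.13)/(4.160e-05) = 0.003317 Ω
R₍101₎ = R₍20₎(1 + αΔT) = 0.003317 × (1 + 0.0042×81) = 0.004446 Ω
P = I²R = (321)² × 0.004446 = 458 W

458 W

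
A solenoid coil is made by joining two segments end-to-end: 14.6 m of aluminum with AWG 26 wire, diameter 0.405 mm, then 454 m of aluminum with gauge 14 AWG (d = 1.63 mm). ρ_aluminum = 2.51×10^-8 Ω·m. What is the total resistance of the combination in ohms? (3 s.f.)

Segment 1: A = π(0.405/2 mm)² = π(2.0250e-04 m)² = 1.288e-07 m²
R₁ = ρL/A = (2.51×10^-8)(14.6)/(1.288e-07) = 2.845 Ω
Segment 2: A = π(1.63/2 mm)² = π(8.1500e-04 m)² = 2.087e-06 m²
R₂ = (2.51×10^-8)(454)/(2.087e-06) = 5.461 Ω
R = R₁ + R₂ = 8.31 Ω

8.31 Ω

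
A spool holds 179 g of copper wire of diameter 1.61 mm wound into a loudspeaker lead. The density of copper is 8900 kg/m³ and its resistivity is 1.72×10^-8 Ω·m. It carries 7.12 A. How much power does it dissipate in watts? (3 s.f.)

4.23 W

A = π(d/2)² = π(8.0500e-04 m)² = 2.0358e-06 m²
L = m/(density·A) = 0.179/(8900×2.0358e-06) = 9.879 m
R = ρL/A = (1.72×10^-8)(9.879)/(2.0358e-06) = 0.08347 Ω
P = I²R = (7.12)² × 0.08347 = 4.23 W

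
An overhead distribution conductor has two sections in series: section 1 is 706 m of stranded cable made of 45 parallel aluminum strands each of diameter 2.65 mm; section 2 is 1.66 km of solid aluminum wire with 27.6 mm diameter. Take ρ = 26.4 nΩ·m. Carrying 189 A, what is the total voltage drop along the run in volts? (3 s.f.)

ρ = 26.4 nΩ·m = 2.64×10^-8 Ω·m
Section 1: A_strand = π(1.3250e-03)² = 5.515e-06 m²; R₁ = ρL/(N·A_s) = (2.64×10^-8)(706)/(45×5.515e-06) = 0.0751 Ω
Section 2: A = π(d/2)² = π(1.3800e-02 m)² = 5.983e-04 m²
R₂ = (2.64×10^-8)(1660)/(5.983e-04) = 0.07325 Ω
R = R₁ + R₂ = 0.1483 Ω
V = IR = 189 × 0.1483 = 28.0 V

28.0 V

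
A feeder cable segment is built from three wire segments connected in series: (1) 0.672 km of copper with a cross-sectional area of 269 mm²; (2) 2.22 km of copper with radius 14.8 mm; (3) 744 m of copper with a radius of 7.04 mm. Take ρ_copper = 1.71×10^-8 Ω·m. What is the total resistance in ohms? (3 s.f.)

Seg 1: A = 269 mm² = 2.690e-04 m²
R_1 = (1.71×10^-8)(672)/(2.690e-04) = 0.04272 Ω
Seg 2: A = πr² = π(1.4800e-02 m)² = 6.881e-04 m²
R_2 = (1.71×10^-8)(2220)/(6.881e-04) = 0.05517 Ω
Seg 3: A = πr² = π(7.0400e-03 m)² = 1.557e-04 m²
R_3 = (1.71×10^-8)(744)/(1.557e-04) = 0.08171 Ω
R_total = R_1 + R_2 + R_3 = 0.180 Ω

0.180 Ω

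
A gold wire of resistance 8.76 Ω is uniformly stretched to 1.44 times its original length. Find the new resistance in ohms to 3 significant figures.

18.2 Ω

Volume constant ⇒ A' = A/k with k = 1.44. R' = ρ(kL)/(A/k) = k²R.
R' = 2.074 × 8.76 = 18.2 Ω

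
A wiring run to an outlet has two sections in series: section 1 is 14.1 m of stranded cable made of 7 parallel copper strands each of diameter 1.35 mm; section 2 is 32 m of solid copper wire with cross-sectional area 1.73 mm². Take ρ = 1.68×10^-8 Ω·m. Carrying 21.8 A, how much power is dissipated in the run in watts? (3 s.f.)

Section 1: A_strand = π(6.7500e-04)² = 1.431e-06 m²; R₁ = ρL/(N·A_s) = (1.68×10^-8)(14.1)/(7×1.431e-06) = 0.02364 Ω
Section 2: A = 1.73 mm² = 1.730e-06 m²
R₂ = (1.68×10^-8)(32)/(1.730e-06) = 0.3108 Ω
R = R₁ + R₂ = 0.3344 Ω
P = I²R = (21.8)² × 0.3344 = 159 W

159 W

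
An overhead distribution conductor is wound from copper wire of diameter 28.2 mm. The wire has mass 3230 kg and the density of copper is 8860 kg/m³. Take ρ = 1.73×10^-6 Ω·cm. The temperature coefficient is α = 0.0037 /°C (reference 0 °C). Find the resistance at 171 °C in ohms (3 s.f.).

ρ = 1.73×10^-6 Ω·cm = 1.73×10^-8 Ω·m
A = π(d/2)² = π(1.4100e-02 m)² = 6.2458e-04 m²
L = m/(density·A) = 3230/(8860×6.2458e-04) = 583.7 m
R = ρL/A = (1.73×10^-8)(583.7)/(6.2458e-04) = 0.01617 Ω
R(171 °C) = 0.01617 × (1 + 0.0037×171) = 0.0264 Ω

0.0264 Ω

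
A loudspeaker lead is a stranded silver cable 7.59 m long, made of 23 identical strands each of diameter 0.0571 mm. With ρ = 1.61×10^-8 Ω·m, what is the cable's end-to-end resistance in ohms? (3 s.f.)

A_strand = π(2.8550e-05 m)² = 2.561e-09 m²
R_strand = ρL/A = (1.61×10^-8)(7.59)/(2.561e-09) = 47.72 Ω
R_total = R_strand/N = 47.72/23 = 2.07 Ω

2.07 Ω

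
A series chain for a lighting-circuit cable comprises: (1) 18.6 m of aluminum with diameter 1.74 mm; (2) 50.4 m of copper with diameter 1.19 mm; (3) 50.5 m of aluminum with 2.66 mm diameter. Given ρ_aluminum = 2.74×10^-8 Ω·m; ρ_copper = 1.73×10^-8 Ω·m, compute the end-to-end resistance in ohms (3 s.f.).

1.25 Ω

Seg 1: A = π(d/2)² = π(8.7000e-04 m)² = 2.378e-06 m²
R_1 = (2.74×10^-8)(18.6)/(2.378e-06) = 0.2143 Ω
Seg 2: A = π(d/2)² = π(5.9500e-04 m)² = 1.112e-06 m²
R_2 = (1.73×10^-8)(50.4)/(1.112e-06) = 0.784 Ω
Seg 3: A = π(d/2)² = π(1.3300e-03 m)² = 5.557e-06 m²
R_3 = (2.74×10^-8)(50.5)/(5.557e-06) = 0.249 Ω
R_total = R_1 + R_2 + R_3 = 1.25 Ω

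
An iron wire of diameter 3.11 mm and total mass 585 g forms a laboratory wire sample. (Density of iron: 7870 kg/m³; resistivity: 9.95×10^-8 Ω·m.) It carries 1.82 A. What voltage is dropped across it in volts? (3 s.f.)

A = π(d/2)² = π(1.5550e-03 m)² = 7.5964e-06 m²
L = m/(density·A) = 0.585/(7870×7.5964e-06) = 9.785 m
R = ρL/A = (9.95×10^-8)(9.785)/(7.5964e-06) = 0.1282 Ω
V = IR = 1.82 × 0.1282 = 0.233 V

0.233 V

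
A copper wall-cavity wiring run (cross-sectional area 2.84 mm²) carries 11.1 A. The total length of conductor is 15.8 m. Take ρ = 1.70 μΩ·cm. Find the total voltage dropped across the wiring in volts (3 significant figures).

1.05 V

ρ = 1.70 μΩ·cm = 1.70×10^-8 Ω·m
A = 2.84 mm² = 2.840e-06 m²
R = ρL/A = (1.70×10^-8)(15.8)/(2.840e-06) = 0.09458 Ω
V = IR = 11.1 × 0.09458 = 1.05 V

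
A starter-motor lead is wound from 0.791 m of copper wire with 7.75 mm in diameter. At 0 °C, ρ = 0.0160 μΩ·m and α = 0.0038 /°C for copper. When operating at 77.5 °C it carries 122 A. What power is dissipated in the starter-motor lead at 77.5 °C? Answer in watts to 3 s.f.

5.17 W

ρ = 0.0160 μΩ·m = 1.60×10^-8 Ω·m
A = π(d/2)² = π(3.8750e-03 m)² = 4.717e-05 m²
R₍0₎ = ρL/A = (1.60×10^-8)(0.791)/(4.717e-05) = 2.683×10^-4 Ω
R₍77.5₎ = R₍0₎(1 + αΔT) = 2.683×10^-4 × (1 + 0.0038×77.5) = 3.473×10^-4 Ω
P = I²R = (122)² × 3.473×10^-4 = 5.17 W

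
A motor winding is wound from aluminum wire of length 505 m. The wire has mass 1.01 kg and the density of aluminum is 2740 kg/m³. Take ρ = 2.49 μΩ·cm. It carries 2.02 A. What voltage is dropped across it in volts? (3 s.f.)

34.8 V

ρ = 2.49 μΩ·cm = 2.49×10^-8 Ω·m
A = m/(density·L) = 1.01/(2740×505) = 7.2993e-07 m²
R = ρL/A = (2.49×10^-8)(505)/(7.2993e-07) = 17.23 Ω
V = IR = 2.02 × 17.23 = 34.8 V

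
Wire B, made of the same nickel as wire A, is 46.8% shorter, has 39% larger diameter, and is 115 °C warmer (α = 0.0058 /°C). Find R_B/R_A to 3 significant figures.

0.459

R ∝ ρL/d² with ρ ∝ (1+αΔT), so R_B/R_A = (1 − 46.8/100) × (1 + 39/100)⁻² × (1 + 0.0058×115)
= 0.532 × 0.5176 × 1.667 = 0.459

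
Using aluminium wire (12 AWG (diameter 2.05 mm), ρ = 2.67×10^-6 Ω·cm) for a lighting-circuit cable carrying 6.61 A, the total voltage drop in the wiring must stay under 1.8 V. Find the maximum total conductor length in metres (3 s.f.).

33.7 m

ρ = 2.67×10^-6 Ω·cm = 2.67×10^-8 Ω·m
A = π(2.05/2 mm)² = π(1.0250e-03 m)² = 3.301e-06 m²
L_max = V_max·A/(1·ρI) = (1.8)(3.301e-06)/(2.67×10^-8×6.61) = 33.7 m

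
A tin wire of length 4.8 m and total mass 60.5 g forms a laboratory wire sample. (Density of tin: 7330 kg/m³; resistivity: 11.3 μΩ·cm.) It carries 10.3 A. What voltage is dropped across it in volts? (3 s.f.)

ρ = 11.3 μΩ·cm = 1.13×10^-7 Ω·m
A = m/(density·L) = 0.0605/(7330×4.8) = 1.7195e-06 m²
R = ρL/A = (1.13×10^-7)(4.8)/(1.7195e-06) = 0.3154 Ω
V = IR = 10.3 × 0.3154 = 3.25 V

3.25 V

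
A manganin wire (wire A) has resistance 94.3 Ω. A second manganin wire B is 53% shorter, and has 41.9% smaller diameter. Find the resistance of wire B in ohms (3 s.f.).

131 Ω

R ∝ L/d², so R_B/R_A = (1 − 53/100) × (1 − 41.9/100)⁻²
= 0.47 × 2.962 = 1.392
R_B = 1.392 × 94.3 = 131 Ω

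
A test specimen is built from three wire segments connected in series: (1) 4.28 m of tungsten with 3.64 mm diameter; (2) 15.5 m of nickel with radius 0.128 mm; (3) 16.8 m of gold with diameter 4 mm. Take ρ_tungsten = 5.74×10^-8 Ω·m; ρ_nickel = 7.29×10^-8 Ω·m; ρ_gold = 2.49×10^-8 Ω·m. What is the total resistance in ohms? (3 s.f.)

22.0 Ω

Seg 1: A = π(d/2)² = π(1.8200e-03 m)² = 1.041e-05 m²
R_1 = (5.74×10^-8)(4.28)/(1.041e-05) = 0.02361 Ω
Seg 2: A = πr² = π(1.2800e-04 m)² = 5.147e-08 m²
R_2 = (7.29×10^-8)(15.5)/(5.147e-08) = 21.95 Ω
Seg 3: A = π(d/2)² = π(2.0000e-03 m)² = 1.257e-05 m²
R_3 = (2.49×10^-8)(16.8)/(1.257e-05) = 0.03329 Ω
R_total = R_1 + R_2 + R_3 = 22.0 Ω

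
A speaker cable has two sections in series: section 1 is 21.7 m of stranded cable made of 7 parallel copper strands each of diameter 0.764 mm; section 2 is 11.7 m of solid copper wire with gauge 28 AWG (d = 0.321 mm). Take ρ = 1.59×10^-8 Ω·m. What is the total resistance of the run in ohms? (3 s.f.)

2.41 Ω

Section 1: A_strand = π(3.8200e-04)² = 4.584e-07 m²; R₁ = ρL/(N·A_s) = (1.59×10^-8)(21.7)/(7×4.584e-07) = 0.1075 Ω
Section 2: A = π(0.321/2 mm)² = π(1.6050e-04 m)² = 8.093e-08 m²
R₂ = (1.59×10^-8)(11.7)/(8.093e-08) = 2.299 Ω
R = R₁ + R₂ = 2.41 Ω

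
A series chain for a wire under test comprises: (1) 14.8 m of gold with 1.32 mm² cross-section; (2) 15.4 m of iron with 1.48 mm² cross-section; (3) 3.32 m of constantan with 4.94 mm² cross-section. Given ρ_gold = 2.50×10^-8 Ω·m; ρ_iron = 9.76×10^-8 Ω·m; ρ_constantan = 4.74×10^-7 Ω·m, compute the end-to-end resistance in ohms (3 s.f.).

1.61 Ω

Seg 1: A = 1.32 mm² = 1.320e-06 m²
R_1 = (2.50×10^-8)(14.8)/(1.320e-06) = 0.2803 Ω
Seg 2: A = 1.48 mm² = 1.480e-06 m²
R_2 = (9.76×10^-8)(15.4)/(1.480e-06) = 1.016 Ω
Seg 3: A = 4.94 mm² = 4.940e-06 m²
R_3 = (4.74×10^-7)(3.32)/(4.940e-06) = 0.3186 Ω
R_total = R_1 + R_2 + R_3 = 1.61 Ω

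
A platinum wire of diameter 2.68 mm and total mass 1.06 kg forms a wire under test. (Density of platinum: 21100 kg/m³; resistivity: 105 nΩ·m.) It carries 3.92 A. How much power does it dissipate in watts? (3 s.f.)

ρ = 105 nΩ·m = 1.05×10^-7 Ω·m
A = π(d/2)² = π(1.3400e-03 m)² = 5.6410e-06 m²
L = m/(density·A) = 1.06/(21100×5.6410e-06) = 8.906 m
R = ρL/A = (1.05×10^-7)(8.906)/(5.6410e-06) = 0.1658 Ω
P = I²R = (3.92)² × 0.1658 = 2.55 W

2.55 W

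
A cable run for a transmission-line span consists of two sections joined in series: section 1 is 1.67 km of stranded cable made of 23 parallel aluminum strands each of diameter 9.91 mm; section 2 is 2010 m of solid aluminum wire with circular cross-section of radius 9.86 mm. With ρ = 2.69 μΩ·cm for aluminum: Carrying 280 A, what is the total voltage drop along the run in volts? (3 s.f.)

56.7 V

ρ = 2.69 μΩ·cm = 2.69×10^-8 Ω·m
Section 1: A_strand = π(4.9550e-03)² = 7.713e-05 m²; R₁ = ρL/(N·A_s) = (2.69×10^-8)(1670)/(23×7.713e-05) = 0.02532 Ω
Section 2: A = πr² = π(9.8600e-03 m)² = 3.054e-04 m²
R₂ = (2.69×10^-8)(2010)/(3.054e-04) = 0.177 Ω
R = R₁ + R₂ = 0.2024 Ω
V = IR = 280 × 0.2024 = 56.7 V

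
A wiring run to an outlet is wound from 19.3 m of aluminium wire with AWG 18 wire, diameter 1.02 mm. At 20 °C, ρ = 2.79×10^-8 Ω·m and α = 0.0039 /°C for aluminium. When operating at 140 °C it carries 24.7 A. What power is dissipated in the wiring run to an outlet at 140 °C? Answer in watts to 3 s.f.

590 W

A = π(1.02/2 mm)² = π(5.1000e-04 m)² = 8.171e-07 m²
R₍20₎ = ρL/A = (2.79×10^-8)(19.3)/(8.171e-07) = 0.659 Ω
R₍140₎ = R₍20₎(1 + αΔT) = 0.659 × (1 + 0.0039×120) = 0.9674 Ω
P = I²R = (24.7)² × 0.9674 = 590 W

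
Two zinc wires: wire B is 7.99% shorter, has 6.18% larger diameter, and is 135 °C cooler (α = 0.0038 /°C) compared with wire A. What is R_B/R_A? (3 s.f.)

0.397

R ∝ ρL/d² with ρ ∝ (1+αΔT), so R_B/R_A = (1 − 7.99/100) × (1 + 6.18/100)⁻² × (1 − 0.0038×135)
= 0.9201 × 0.887 × 0.487 = 0.397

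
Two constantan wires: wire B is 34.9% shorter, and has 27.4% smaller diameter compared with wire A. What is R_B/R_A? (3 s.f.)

R ∝ L/d², so R_B/R_A = (1 − 34.9/100) × (1 − 27.4/100)⁻²
= 0.651 × 1.897 = 1.24

1.24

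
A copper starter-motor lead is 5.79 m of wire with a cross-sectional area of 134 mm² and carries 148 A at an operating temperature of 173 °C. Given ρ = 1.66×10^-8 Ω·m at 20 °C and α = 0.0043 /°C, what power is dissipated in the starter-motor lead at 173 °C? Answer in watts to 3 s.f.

26.0 W

A = 134 mm² = 1.340e-04 m²
R₍20₎ = ρL/A = (1.66×10^-8)(5.79)/(1.340e-04) = 7.173×10^-4 Ω
R₍173₎ = R₍20₎(1 + αΔT) = 7.173×10^-4 × (1 + 0.0043×153) = 0.001189 Ω
P = I²R = (148)² × 0.001189 = 26.0 W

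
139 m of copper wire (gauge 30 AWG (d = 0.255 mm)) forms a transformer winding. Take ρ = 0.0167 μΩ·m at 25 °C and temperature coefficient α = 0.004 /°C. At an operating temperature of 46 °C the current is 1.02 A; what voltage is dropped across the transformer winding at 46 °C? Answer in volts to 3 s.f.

ρ = 0.0167 μΩ·m = 1.67×10^-8 Ω·m
A = π(0.255/2 mm)² = π(1.2750e-04 m)² = 5.107e-08 m²
R₍25₎ = ρL/A = (1.67×10^-8)(139)/(5.107e-08) = 45.45 Ω
R₍46₎ = R₍25₎(1 + αΔT) = 45.45 × (1 + 0.004×21) = 49.27 Ω
V = IR = 1.02 × 49.27 = 50.3 V

50.3 V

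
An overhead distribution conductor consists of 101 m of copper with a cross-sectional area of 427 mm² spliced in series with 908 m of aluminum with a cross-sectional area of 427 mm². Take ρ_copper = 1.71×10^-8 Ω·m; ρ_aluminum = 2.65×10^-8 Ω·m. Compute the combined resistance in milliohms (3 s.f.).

60.4 mΩ

Segment 1: A = 427 mm² = 4.270e-04 m²
R₁ = ρL/A = (1.71×10^-8)(101)/(4.270e-04) = 0.004045 Ω
R₂ = (2.65×10^-8)(908)/(4.270e-04) = 0.05635 Ω
R = R₁ + R₂ = 60.4 mΩ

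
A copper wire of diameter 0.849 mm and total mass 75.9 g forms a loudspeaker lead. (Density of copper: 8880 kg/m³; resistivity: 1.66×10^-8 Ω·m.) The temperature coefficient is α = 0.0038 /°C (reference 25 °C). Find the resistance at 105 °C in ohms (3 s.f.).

0.577 Ω

A = π(d/2)² = π(4.2450e-04 m)² = 5.6612e-07 m²
L = m/(density·A) = 0.0759/(8880×5.6612e-07) = 15.1 m
R = ρL/A = (1.66×10^-8)(15.1)/(5.6612e-07) = 0.4427 Ω
R(105 °C) = 0.4427 × (1 + 0.0038×80) = 0.577 Ω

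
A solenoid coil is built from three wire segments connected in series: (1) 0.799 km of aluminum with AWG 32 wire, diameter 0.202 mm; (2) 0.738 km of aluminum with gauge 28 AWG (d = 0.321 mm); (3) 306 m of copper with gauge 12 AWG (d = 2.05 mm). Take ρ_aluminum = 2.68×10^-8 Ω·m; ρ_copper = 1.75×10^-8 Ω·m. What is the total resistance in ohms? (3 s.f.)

914 Ω

Seg 1: A = π(0.202/2 mm)² = π(1.0100e-04 m)² = 3.205e-08 m²
R_1 = (2.68×10^-8)(799)/(3.205e-08) = 668.2 Ω
Seg 2: A = π(0.321/2 mm)² = π(1.6050e-04 m)² = 8.093e-08 m²
R_2 = (2.68×10^-8)(738)/(8.093e-08) = 244.4 Ω
Seg 3: A = π(2.05/2 mm)² = π(1.0250e-03 m)² = 3.301e-06 m²
R_3 = (1.75×10^-8)(306)/(3.301e-06) = 1.622 Ω
R_total = R_1 + R_2 + R_3 = 914 Ω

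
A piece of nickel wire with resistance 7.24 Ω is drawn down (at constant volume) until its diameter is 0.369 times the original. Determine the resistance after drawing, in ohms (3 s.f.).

391 Ω

Volume constant ⇒ L' = L/r² with r = 0.369. R' = ρL'/A' = ρ(L/r²)/(πr²d₀²/4) = R/r⁴.
R' = 53.94 × 7.24 = 391 Ω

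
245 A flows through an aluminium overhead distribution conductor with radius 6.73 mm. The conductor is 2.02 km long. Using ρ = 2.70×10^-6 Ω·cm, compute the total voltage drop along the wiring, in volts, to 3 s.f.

ρ = 2.70×10^-6 Ω·cm = 2.70×10^-8 Ω·m
A = πr² = π(6.7300e-03 m)² = 1.423e-04 m²
R = ρL/A = (2.70×10^-8)(2020)/(1.423e-04) = 0.3833 Ω
V = IR = 245 × 0.3833 = 93.9 V

93.9 V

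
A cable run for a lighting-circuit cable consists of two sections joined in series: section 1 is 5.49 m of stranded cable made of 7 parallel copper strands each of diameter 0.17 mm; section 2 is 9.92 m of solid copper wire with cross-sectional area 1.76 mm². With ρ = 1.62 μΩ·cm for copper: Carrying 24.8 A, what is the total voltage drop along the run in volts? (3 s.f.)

16.1 V

ρ = 1.62 μΩ·cm = 1.62×10^-8 Ω·m
Section 1: A_strand = π(8.5000e-05)² = 2.270e-08 m²; R₁ = ρL/(N·A_s) = (1.62×10^-8)(5.49)/(7×2.270e-08) = 0.5598 Ω
Section 2: A = 1.76 mm² = 1.760e-06 m²
R₂ = (1.62×10^-8)(9.92)/(1.760e-06) = 0.09131 Ω
R = R₁ + R₂ = 0.6511 Ω
V = IR = 24.8 × 0.6511 = 16.1 V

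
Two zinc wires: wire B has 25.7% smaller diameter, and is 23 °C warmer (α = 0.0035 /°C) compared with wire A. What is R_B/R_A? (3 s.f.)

R ∝ ρL/d² with ρ ∝ (1+αΔT), so R_B/R_A = (1 − 25.7/100)⁻² × (1 + 0.0035×23)
= 1.811 × 1.081 = 1.96

1.96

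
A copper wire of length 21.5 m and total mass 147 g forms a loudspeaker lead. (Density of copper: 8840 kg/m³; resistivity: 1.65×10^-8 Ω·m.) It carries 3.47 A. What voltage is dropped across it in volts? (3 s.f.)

1.59 V

A = m/(density·L) = 0.147/(8840×21.5) = 7.7344e-07 m²
R = ρL/A = (1.65×10^-8)(21.5)/(7.7344e-07) = 0.4587 Ω
V = IR = 3.47 × 0.4587 = 1.59 V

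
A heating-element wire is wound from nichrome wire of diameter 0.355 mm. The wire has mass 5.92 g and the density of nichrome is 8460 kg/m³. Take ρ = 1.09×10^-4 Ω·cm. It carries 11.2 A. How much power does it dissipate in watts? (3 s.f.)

ρ = 1.09×10^-4 Ω·cm = 1.09×10^-6 Ω·m
A = π(d/2)² = π(1.7750e-04 m)² = 9.8980e-08 m²
L = m/(density·A) = 0.00592/(8460×9.8980e-08) = 7.07 m
R = ρL/A = (1.09×10^-6)(7.07)/(9.8980e-08) = 77.85 Ω
P = I²R = (11.2)² × 77.85 = 9770 W

9770 W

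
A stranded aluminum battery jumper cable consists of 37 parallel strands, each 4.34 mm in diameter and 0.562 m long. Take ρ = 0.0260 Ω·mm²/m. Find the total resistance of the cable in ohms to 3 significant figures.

ρ = 0.0260 Ω·mm²/m = 2.60×10^-8 Ω·m
A_strand = π(2.1700e-03 m)² = 1.479e-05 m²
R_strand = ρL/A = (2.60×10^-8)(0.562)/(1.479e-05) = 9.877×10^-4 Ω
R_total = R_strand/N = 9.877×10^-4/37 = 2.67×10^-5 Ω

2.67×10^-5 Ω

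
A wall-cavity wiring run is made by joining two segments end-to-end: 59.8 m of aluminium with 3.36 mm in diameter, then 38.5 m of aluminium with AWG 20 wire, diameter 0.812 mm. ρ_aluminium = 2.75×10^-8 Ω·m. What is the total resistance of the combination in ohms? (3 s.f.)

2.23 Ω

Segment 1: A = π(d/2)² = π(1.6800e-03 m)² = 8.867e-06 m²
R₁ = ρL/A = (2.75×10^-8)(59.8)/(8.867e-06) = 0.1855 Ω
Segment 2: A = π(0.812/2 mm)² = π(4.0600e-04 m)² = 5.178e-07 m²
R₂ = (2.75×10^-8)(38.5)/(5.178e-07) = 2.045 Ω
R = R₁ + R₂ = 2.23 Ω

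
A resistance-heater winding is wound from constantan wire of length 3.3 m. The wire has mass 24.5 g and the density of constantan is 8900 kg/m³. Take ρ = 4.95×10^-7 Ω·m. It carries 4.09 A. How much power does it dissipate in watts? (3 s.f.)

32.8 W

A = m/(density·L) = 0.0245/(8900×3.3) = 8.3418e-07 m²
R = ρL/A = (4.95×10^-7)(3.3)/(8.3418e-07) = 1.958 Ω
P = I²R = (4.09)² × 1.958 = 32.8 W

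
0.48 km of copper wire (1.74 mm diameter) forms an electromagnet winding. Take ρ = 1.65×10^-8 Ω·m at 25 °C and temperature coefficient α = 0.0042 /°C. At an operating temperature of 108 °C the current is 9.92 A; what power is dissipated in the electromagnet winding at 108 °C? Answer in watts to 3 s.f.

442 W

A = π(d/2)² = π(8.7000e-04 m)² = 2.378e-06 m²
R₍25₎ = ρL/A = (1.65×10^-8)(480)/(2.378e-06) = 3.331 Ω
R₍108₎ = R₍25₎(1 + αΔT) = 3.331 × (1 + 0.0042×83) = 4.492 Ω
P = I²R = (9.92)² × 4.492 = 442 W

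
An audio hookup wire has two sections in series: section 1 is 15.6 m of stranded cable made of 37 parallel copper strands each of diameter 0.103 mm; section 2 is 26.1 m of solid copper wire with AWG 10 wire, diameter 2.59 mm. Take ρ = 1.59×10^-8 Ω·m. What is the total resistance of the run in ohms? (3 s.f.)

Section 1: A_strand = π(5.1500e-05)² = 8.332e-09 m²; R₁ = ρL/(N·A_s) = (1.59×10^-8)(15.6)/(37×8.332e-09) = 0.8046 Ω
Section 2: A = π(2.59/2 mm)² = π(1.2950e-03 m)² = 5.269e-06 m²
R₂ = (1.59×10^-8)(26.1)/(5.269e-06) = 0.07877 Ω
R = R₁ + R₂ = 0.883 Ω

0.883 Ω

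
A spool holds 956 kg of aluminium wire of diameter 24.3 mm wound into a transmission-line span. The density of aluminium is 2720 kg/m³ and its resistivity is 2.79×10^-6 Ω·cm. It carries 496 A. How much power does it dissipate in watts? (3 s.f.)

11200 W

ρ = 2.79×10^-6 Ω·cm = 2.79×10^-8 Ω·m
A = π(d/2)² = π(1.2150e-02 m)² = 4.6377e-04 m²
L = m/(density·A) = 956/(2720×4.6377e-04) = 757.9 m
R = ρL/A = (2.79×10^-8)(757.9)/(4.6377e-04) = 0.04559 Ω
P = I²R = (496)² × 0.04559 = 11200 W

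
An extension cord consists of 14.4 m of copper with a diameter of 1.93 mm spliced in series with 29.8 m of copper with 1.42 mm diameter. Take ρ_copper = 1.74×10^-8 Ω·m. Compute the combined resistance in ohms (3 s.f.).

Segment 1: A = π(d/2)² = π(9.6500e-04 m)² = 2.926e-06 m²
R₁ = ρL/A = (1.74×10^-8)(14.4)/(2.926e-06) = 0.08565 Ω
Segment 2: A = π(d/2)² = π(7.1000e-04 m)² = 1.584e-06 m²
R₂ = (1.74×10^-8)(29.8)/(1.584e-06) = 0.3274 Ω
R = R₁ + R₂ = 0.413 Ω

0.413 Ω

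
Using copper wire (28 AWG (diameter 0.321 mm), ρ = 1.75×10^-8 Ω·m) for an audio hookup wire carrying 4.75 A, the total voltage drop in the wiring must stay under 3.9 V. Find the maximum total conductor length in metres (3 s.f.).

3.80 m

A = π(0.321/2 mm)² = π(1.6050e-04 m)² = 8.093e-08 m²
L_max = V_max·A/(1·ρI) = (3.9)(8.093e-08)/(1.75×10^-8×4.75) = 3.80 m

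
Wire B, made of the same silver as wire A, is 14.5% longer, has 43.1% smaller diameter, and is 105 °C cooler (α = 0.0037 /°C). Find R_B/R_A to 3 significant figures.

2.16

R ∝ ρL/d² with ρ ∝ (1+αΔT), so R_B/R_A = (1 + 14.5/100) × (1 − 43.1/100)⁻² × (1 − 0.0037×105)
= 1.145 × 3.089 × 0.6115 = 2.16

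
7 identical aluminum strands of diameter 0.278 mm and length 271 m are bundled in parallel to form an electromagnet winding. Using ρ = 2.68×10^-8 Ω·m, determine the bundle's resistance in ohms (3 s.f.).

17.1 Ω

A_strand = π(1.3900e-04 m)² = 6.070e-08 m²
R_strand = ρL/A = (2.68×10^-8)(271)/(6.070e-08) = 119.7 Ω
R_total = R_strand/N = 119.7/7 = 17.1 Ω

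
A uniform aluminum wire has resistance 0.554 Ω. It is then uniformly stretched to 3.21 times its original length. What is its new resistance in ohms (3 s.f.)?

Volume constant ⇒ A' = A/k with k = 3.21. R' = ρ(kL)/(A/k) = k²R.
R' = 10.3 × 0.554 = 5.71 Ω

5.71 Ω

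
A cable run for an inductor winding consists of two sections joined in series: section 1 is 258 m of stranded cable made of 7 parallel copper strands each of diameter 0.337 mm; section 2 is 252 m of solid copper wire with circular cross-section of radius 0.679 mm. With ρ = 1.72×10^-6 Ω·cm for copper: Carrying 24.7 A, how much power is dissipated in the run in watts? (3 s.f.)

ρ = 1.72×10^-6 Ω·cm = 1.72×10^-8 Ω·m
Section 1: A_strand = π(1.6850e-04)² = 8.920e-08 m²; R₁ = ρL/(N·A_s) = (1.72×10^-8)(258)/(7×8.920e-08) = 7.107 Ω
Section 2: A = πr² = π(6.7900e-04 m)² = 1.448e-06 m²
R₂ = (1.72×10^-8)(252)/(1.448e-06) = 2.993 Ω
R = R₁ + R₂ = 10.1 Ω
P = I²R = (24.7)² × 10.1 = 6160 W

6160 W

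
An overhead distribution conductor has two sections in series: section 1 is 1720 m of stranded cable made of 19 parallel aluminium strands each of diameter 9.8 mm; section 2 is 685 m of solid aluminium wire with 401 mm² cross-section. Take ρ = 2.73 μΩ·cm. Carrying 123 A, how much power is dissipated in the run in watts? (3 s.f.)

ρ = 2.73 μΩ·cm = 2.73×10^-8 Ω·m
Section 1: A_strand = π(4.9000e-03)² = 7.543e-05 m²; R₁ = ρL/(N·A_s) = (2.73×10^-8)(1720)/(19×7.543e-05) = 0.03276 Ω
Section 2: A = 401 mm² = 4.010e-04 m²
R₂ = (2.73×10^-8)(685)/(4.010e-04) = 0.04663 Ω
R = R₁ + R₂ = 0.0794 Ω
P = I²R = (123)² × 0.0794 = 1200 W

1200 W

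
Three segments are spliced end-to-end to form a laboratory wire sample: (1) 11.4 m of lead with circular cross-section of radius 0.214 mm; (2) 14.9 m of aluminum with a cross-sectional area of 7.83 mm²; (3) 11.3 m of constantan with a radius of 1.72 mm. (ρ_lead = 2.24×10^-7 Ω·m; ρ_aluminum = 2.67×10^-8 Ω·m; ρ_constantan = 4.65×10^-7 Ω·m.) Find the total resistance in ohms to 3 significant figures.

Seg 1: A = πr² = π(2.1400e-04 m)² = 1.439e-07 m²
R_1 = (2.24×10^-7)(11.4)/(1.439e-07) = 17.75 Ω
Seg 2: A = 7.83 mm² = 7.830e-06 m²
R_2 = (2.67×10^-8)(14.9)/(7.830e-06) = 0.05081 Ω
Seg 3: A = πr² = π(1.7200e-03 m)² = 9.294e-06 m²
R_3 = (4.65×10^-7)(11.3)/(9.294e-06) = 0.5654 Ω
R_total = R_1 + R_2 + R_3 = 18.4 Ω

18.4 Ω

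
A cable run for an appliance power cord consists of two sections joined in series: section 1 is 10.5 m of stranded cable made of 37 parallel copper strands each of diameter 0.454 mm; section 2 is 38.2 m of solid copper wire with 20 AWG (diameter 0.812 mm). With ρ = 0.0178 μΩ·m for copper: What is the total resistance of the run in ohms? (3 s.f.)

ρ = 0.0178 μΩ·m = 1.78×10^-8 Ω·m
Section 1: A_strand = π(2.2700e-04)² = 1.619e-07 m²; R₁ = ρL/(N·A_s) = (1.78×10^-8)(10.5)/(37×1.619e-07) = 0.0312 Ω
Section 2: A = π(0.812/2 mm)² = π(4.0600e-04 m)² = 5.178e-07 m²
R₂ = (1.78×10^-8)(38.2)/(5.178e-07) = 1.313 Ω
R = R₁ + R₂ = 1.34 Ω

1.34 Ω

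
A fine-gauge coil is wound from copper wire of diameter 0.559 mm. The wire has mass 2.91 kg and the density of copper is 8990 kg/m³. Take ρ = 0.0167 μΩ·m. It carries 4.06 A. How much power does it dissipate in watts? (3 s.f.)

ρ = 0.0167 μΩ·m = 1.67×10^-8 Ω·m
A = π(d/2)² = π(2.7950e-04 m)² = 2.4542e-07 m²
L = m/(density·A) = 2.91/(8990×2.4542e-07) = 1319 m
R = ρL/A = (1.67×10^-8)(1319)/(2.4542e-07) = 89.75 Ω
P = I²R = (4.06)² × 89.75 = 1480 W

1480 W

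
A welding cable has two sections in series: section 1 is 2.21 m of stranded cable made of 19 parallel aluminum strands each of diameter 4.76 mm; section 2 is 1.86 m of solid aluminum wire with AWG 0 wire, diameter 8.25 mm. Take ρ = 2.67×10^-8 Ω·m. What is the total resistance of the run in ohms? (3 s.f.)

Section 1: A_strand = π(2.3800e-03)² = 1.780e-05 m²; R₁ = ρL/(N·A_s) = (2.67×10^-8)(2.21)/(19×1.780e-05) = 1.745×10^-4 Ω
Section 2: A = π(8.25/2 mm)² = π(4.1250e-03 m)² = 5.346e-05 m²
R₂ = (2.67×10^-8)(1.86)/(5.346e-05) = 9.290×10^-4 Ω
R = R₁ + R₂ = 0.00110 Ω

0.00110 Ω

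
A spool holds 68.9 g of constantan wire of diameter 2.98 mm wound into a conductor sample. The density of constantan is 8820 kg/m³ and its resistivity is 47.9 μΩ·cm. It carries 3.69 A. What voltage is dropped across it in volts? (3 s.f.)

0.284 V

ρ = 47.9 μΩ·cm = 4.79×10^-7 Ω·m
A = π(d/2)² = π(1.4900e-03 m)² = 6.9746e-06 m²
L = m/(density·A) = 0.0689/(8820×6.9746e-06) = 1.12 m
R = ρL/A = (4.79×10^-7)(1.12)/(6.9746e-06) = 0.07692 Ω
V = IR = 3.69 × 0.07692 = 0.284 V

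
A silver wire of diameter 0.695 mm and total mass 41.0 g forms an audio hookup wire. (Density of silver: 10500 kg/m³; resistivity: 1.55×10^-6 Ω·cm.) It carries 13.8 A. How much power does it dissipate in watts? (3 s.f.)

80.1 W

ρ = 1.55×10^-6 Ω·cm = 1.55×10^-8 Ω·m
A = π(d/2)² = π(3.4750e-04 m)² = 3.7937e-07 m²
L = m/(density·A) = 0.041/(10500×3.7937e-07) = 10.29 m
R = ρL/A = (1.55×10^-8)(10.29)/(3.7937e-07) = 0.4205 Ω
P = I²R = (13.8)² × 0.4205 = 80.1 W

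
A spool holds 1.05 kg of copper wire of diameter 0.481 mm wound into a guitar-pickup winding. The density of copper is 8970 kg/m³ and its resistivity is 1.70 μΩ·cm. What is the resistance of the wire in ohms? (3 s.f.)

60.3 Ω

ρ = 1.70 μΩ·cm = 1.70×10^-8 Ω·m
A = π(d/2)² = π(2.4050e-04 m)² = 1.8171e-07 m²
L = m/(density·A) = 1.05/(8970×1.8171e-07) = 644.2 m
R = ρL/A = (1.70×10^-8)(644.2)/(1.8171e-07) = 60.3 Ω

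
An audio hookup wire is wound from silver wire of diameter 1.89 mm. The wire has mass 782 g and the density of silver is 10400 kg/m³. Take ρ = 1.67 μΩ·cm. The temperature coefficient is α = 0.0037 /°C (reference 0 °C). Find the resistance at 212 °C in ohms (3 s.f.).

0.285 Ω

ρ = 1.67 μΩ·cm = 1.67×10^-8 Ω·m
A = π(d/2)² = π(9.4500e-04 m)² = 2.8055e-06 m²
L = m/(density·A) = 0.782/(10400×2.8055e-06) = 26.8 m
R = ρL/A = (1.67×10^-8)(26.8)/(2.8055e-06) = 0.1595 Ω
R(212 °C) = 0.1595 × (1 + 0.0037×212) = 0.285 Ω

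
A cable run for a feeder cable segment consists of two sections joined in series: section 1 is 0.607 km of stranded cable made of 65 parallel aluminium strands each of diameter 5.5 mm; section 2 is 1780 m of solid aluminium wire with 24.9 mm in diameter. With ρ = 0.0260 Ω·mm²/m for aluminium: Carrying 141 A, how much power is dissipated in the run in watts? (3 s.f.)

2090 W

ρ = 0.0260 Ω·mm²/m = 2.60×10^-8 Ω·m
Section 1: A_strand = π(2.7500e-03)² = 2.376e-05 m²; R₁ = ρL/(N·A_s) = (2.60×10^-8)(607)/(65×2.376e-05) = 0.01022 Ω
Section 2: A = π(d/2)² = π(1.2450e-02 m)² = 4.870e-04 m²
R₂ = (2.60×10^-8)(1780)/(4.870e-04) = 0.09504 Ω
R = R₁ + R₂ = 0.1053 Ω
P = I²R = (141)² × 0.1053 = 2090 W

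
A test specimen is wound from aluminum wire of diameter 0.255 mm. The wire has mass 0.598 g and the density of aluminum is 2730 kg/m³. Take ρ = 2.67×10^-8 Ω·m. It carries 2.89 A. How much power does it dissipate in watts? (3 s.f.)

18.7 W

A = π(d/2)² = π(1.2750e-04 m)² = 5.1071e-08 m²
L = m/(density·A) = 5.980×10^-4/(2730×5.1071e-08) = 4.289 m
R = ρL/A = (2.67×10^-8)(4.289)/(5.1071e-08) = 2.242 Ω
P = I²R = (2.89)² × 2.242 = 18.7 W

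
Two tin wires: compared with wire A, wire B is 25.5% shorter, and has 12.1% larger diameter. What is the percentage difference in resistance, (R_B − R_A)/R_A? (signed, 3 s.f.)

-40.7%

R ∝ L/d², so R_B/R_A = (1 − 25.5/100) × (1 + 12.1/100)⁻²
= 0.745 × 0.7958 = 0.5928
(R_B − R_A)/R_A = 0.5928 − 1 = -40.7%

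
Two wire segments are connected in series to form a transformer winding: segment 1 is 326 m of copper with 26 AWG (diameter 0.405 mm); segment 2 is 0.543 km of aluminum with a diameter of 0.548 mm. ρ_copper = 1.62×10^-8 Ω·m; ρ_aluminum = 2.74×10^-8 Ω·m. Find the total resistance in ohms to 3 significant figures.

Segment 1: A = π(0.405/2 mm)² = π(2.0250e-04 m)² = 1.288e-07 m²
R₁ = ρL/A = (1.62×10^-8)(326)/(1.288e-07) = 41 Ω
Segment 2: A = π(d/2)² = π(2.7400e-04 m)² = 2.359e-07 m²
R₂ = (2.74×10^-8)(543)/(2.359e-07) = 63.08 Ω
R = R₁ + R₂ = 104 Ω

104 Ω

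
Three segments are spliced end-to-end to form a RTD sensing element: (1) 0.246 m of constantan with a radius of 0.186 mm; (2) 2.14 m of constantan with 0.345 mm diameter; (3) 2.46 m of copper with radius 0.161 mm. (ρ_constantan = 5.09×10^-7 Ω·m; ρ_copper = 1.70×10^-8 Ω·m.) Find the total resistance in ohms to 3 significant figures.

Seg 1: A = πr² = π(1.8600e-04 m)² = 1.087e-07 m²
R_1 = (5.09×10^-7)(0.246)/(1.087e-07) = 1.152 Ω
Seg 2: A = π(d/2)² = π(1.7250e-04 m)² = 9.348e-08 m²
R_2 = (5.09×10^-7)(2.14)/(9.348e-08) = 11.65 Ω
Seg 3: A = πr² = π(1.6100e-04 m)² = 8.143e-08 m²
R_3 = (1.70×10^-8)(2.46)/(8.143e-08) = 0.5135 Ω
R_total = R_1 + R_2 + R_3 = 13.3 Ω

13.3 Ω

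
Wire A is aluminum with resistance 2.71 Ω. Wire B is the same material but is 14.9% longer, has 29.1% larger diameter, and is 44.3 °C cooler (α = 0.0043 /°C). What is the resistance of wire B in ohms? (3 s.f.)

1.51 Ω

R ∝ ρL/d² with ρ ∝ (1+αΔT), so R_B/R_A = (1 + 14.9/100) × (1 + 29.1/100)⁻² × (1 − 0.0043×44.3)
= 1.149 × 0.6 × 0.8095 = 0.5581
R_B = 0.5581 × 2.71 = 1.51 Ω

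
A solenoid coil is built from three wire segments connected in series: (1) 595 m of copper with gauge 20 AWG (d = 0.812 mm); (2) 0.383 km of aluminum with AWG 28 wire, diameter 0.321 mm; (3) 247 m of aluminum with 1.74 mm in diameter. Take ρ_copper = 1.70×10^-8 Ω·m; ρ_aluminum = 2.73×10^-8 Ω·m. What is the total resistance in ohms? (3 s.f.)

152 Ω

Seg 1: A = π(0.812/2 mm)² = π(4.0600e-04 m)² = 5.178e-07 m²
R_1 = (1.70×10^-8)(595)/(5.178e-07) = 19.53 Ω
Seg 2: A = π(0.321/2 mm)² = π(1.6050e-04 m)² = 8.093e-08 m²
R_2 = (2.73×10^-8)(383)/(8.093e-08) = 129.2 Ω
Seg 3: A = π(d/2)² = π(8.7000e-04 m)² = 2.378e-06 m²
R_3 = (2.73×10^-8)(247)/(2.378e-06) = 2.836 Ω
R_total = R_1 + R_2 + R_3 = 152 Ω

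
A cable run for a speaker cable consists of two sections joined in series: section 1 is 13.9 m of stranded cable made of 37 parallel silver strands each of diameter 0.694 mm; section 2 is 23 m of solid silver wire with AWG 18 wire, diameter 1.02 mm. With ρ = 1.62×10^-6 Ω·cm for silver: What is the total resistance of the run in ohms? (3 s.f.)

ρ = 1.62×10^-6 Ω·cm = 1.62×10^-8 Ω·m
Section 1: A_strand = π(3.4700e-04)² = 3.783e-07 m²; R₁ = ρL/(N·A_s) = (1.62×10^-8)(13.9)/(37×3.783e-07) = 0.01609 Ω
Section 2: A = π(1.02/2 mm)² = π(5.1000e-04 m)² = 8.171e-07 m²
R₂ = (1.62×10^-8)(23)/(8.171e-07) = 0.456 Ω
R = R₁ + R₂ = 0.472 Ω

0.472 Ω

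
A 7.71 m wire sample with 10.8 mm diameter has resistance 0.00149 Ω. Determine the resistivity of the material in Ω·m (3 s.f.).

A = π(d/2)² = π(5.4000e-03 m)² = 9.161e-05 m²
ρ = RA/L = (0.00149)(9.161e-05)/(7.71) = 1.77×10^-8 Ω·m

1.77×10^-8 Ω·m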